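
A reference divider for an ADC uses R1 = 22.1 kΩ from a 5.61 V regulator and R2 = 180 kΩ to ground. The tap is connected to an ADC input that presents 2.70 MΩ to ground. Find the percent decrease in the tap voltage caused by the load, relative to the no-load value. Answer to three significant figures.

0.724 %

The divider's output (Thévenin) resistance is R1‖R2 = 19.68 kΩ.
Fractional drop under load = R_th/(R_th + R_L) = 19.68 / (19.68 + 2700) = 0.007237.
So the output falls by 0.724 %.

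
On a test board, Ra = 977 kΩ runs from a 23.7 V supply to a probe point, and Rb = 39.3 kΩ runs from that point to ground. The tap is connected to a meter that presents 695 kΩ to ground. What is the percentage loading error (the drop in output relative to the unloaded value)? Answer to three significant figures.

5.16 %

The divider's output (Thévenin) resistance is Ra‖Rb = 37.78 kΩ.
Fractional drop under load = R_th/(R_th + R_L) = 37.78 / (37.78 + 695) = 0.05156.
So the output falls by 5.16 %.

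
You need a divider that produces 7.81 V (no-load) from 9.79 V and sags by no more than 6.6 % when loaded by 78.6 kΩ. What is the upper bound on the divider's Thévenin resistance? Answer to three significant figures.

Loading drop = R_th/(R_th + R_L) ≤ 0.0660, so R_th ≤ R_L · ε/(1−ε) = 78.6 kΩ × 0.0660/0.9340 = 5.55 kΩ.

R_th ≤ 5.55 kΩ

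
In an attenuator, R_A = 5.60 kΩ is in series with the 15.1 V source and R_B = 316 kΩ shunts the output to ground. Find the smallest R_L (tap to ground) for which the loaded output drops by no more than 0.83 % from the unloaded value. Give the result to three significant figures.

Output resistance R_th = R_A‖R_B = (5.60 × 316)/321.6 = 5.502 kΩ.
The fractional drop is R_th/(R_th + R_L); requiring this ≤ 0.00830 gives R_L ≥ R_th(1/0.00830 − 1) = 5.502 × 119.5 = 657 kΩ.

R_L(min) ≈ 657 kΩ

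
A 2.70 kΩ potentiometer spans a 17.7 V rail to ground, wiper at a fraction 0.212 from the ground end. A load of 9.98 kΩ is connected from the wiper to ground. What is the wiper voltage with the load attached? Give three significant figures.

The wiper splits the pot into (1−α)R = 2128 Ω above and αR = 572.4 Ω below.
Lower section ‖ load = 541.4 Ω.
V_wiper = 17.7 × 541.4/(2128 + 541.4) = 3.59 V.

V ≈ 3.59 V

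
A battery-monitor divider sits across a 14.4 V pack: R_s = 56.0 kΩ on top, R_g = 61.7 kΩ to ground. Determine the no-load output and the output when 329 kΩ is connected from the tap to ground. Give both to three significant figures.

Open-circuit: V = 14.4 × 61.7/(56.0 + 61.7) = 7.55 V.
With the load, R_g becomes R_g‖R_L = 51.96 kΩ, so V = 14.4 × 51.96/108.0 = 6.93 V.

Unloaded: 7.55 V; loaded: 6.93 V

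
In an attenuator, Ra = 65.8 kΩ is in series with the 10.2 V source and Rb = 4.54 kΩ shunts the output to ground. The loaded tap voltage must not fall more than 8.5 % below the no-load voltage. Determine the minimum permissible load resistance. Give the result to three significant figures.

Output resistance R_th = Ra‖Rb = (65.8 × 4.54)/70.34 = 4.247 kΩ.
The fractional drop is R_th/(R_th + R_L); requiring this ≤ 0.0850 gives R_L ≥ R_th(1/0.0850 − 1) = 4.247 × 10.76 = 45.7 kΩ.

R_L(min) ≈ 45.7 kΩ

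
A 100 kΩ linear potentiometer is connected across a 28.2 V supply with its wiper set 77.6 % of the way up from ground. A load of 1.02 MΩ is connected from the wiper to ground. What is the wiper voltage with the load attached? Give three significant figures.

V ≈ 21.5 V

The wiper splits the pot into (1−α)R = 22.40 kΩ above and αR = 77.60 kΩ below.
Lower section ‖ load = 72.11 kΩ.
V_wiper = 28.2 × 72.11/(22.40 + 72.11) = 21.5 V.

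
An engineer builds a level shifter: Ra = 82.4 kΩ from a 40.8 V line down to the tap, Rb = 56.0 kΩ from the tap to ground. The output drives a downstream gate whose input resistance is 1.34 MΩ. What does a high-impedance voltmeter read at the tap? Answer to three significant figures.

V_out ≈ 16.1 V

The load sits in parallel with Rb: Rb‖R_L = (56.0 × 1340) / (56.0 + 1340) = 53.75 kΩ.
V_out = 40.8 × 53.75 / (82.4 + 53.75) = 40.8 × 53.75/136.2 = 16.1 V.
(Unloaded it would have been 16.5 V.)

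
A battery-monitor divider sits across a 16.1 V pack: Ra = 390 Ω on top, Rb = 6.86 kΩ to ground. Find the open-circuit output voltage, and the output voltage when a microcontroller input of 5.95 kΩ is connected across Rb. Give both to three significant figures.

Open-circuit: V = 16.1 × 6860/(390 + 6860) = 15.2 V.
With the load, Rb becomes Rb‖R_L = 3186 Ω, so V = 16.1 × 3186/3576 = 14.3 V.

Unloaded: 15.2 V; loaded: 14.3 V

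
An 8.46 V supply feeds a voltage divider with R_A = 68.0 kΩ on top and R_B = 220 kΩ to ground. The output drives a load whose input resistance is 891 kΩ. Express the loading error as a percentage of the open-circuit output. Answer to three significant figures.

5.51 %

The divider's output (Thévenin) resistance is R_A‖R_B = 51.94 kΩ.
Fractional drop under load = R_th/(R_th + R_L) = 51.94 / (51.94 + 891) = 0.05509.
So the output falls by 5.51 %.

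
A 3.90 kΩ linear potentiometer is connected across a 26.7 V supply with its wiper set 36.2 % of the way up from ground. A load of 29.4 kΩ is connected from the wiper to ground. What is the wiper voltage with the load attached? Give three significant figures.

The wiper splits the pot into (1−α)R = 2.488 kΩ above and αR = 1.412 kΩ below.
Lower section ‖ load = 1.347 kΩ.
V_wiper = 26.7 × 1.347/(2.488 + 1.347) = 9.38 V.

V ≈ 9.38 V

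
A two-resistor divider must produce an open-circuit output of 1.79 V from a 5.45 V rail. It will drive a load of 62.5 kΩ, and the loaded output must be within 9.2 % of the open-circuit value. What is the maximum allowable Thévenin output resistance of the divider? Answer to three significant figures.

R_th ≤ 6.33 kΩ

Loading drop = R_th/(R_th + R_L) ≤ 0.0920, so R_th ≤ R_L · ε/(1−ε) = 62.5 kΩ × 0.0920/0.9080 = 6.33 kΩ.
(Any R1, R2 with R2/(R1+R2) = 0.328 and R1‖R2 ≤ 6.33 kΩ will meet the spec.)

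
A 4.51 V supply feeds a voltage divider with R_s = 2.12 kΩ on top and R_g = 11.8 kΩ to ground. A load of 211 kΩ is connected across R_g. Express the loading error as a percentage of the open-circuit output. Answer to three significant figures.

The divider's output (Thévenin) resistance is R_s‖R_g = 1.797 kΩ.
Fractional drop under load = R_th/(R_th + R_L) = 1.797 / (1.797 + 211) = 0.008445.
So the output falls by 0.845 %.

0.845 %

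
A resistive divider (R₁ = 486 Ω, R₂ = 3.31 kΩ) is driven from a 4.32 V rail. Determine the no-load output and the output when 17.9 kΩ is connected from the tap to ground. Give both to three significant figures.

Unloaded: 3.77 V; loaded: 3.68 V

Open-circuit: V = 4.32 × 3310/(486 + 3310) = 3.77 V.
With the load, R₂ becomes R₂‖R_L = 2793 Ω, so V = 4.32 × 2793/3279 = 3.68 V.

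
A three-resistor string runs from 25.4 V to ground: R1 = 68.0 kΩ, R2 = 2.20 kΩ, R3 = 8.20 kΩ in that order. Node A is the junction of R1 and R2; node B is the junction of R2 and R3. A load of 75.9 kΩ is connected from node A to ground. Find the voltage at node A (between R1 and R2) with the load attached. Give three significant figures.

Below node A the series string R2+R3 = 10.40 kΩ sits in parallel with the 75.9 kΩ load: 9.147 kΩ.
V_A = 25.4 × 9.147/(68.0 + 9.147) = 3.01 V.

V ≈ 3.01 V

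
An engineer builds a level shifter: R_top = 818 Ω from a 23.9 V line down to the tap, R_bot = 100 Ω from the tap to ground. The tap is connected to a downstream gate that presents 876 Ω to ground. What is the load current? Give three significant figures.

I_L ≈ 2.70 mA

R_bot‖R_L = 89.75 Ω; V_out = 23.9 × 89.75/907.8 = 2.363 V.
I_L = V_out / R_L = 2.363 / 876 Ω = 2.70 mA.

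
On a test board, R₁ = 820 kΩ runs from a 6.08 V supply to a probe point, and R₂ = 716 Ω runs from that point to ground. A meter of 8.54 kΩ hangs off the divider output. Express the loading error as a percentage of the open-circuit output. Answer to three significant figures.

The divider's output (Thévenin) resistance is R₁‖R₂ = 715.4 Ω.
Fractional drop under load = R_th/(R_th + R_L) = 715.4 / (715.4 + 8540) = 0.07729.
So the output falls by 7.73 %.

7.73 %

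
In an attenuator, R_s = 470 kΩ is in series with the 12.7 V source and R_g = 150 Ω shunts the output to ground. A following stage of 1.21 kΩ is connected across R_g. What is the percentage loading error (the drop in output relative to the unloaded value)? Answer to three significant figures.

11.0 %

The divider's output (Thévenin) resistance is R_s‖R_g = 150.0 Ω.
Fractional drop under load = R_th/(R_th + R_L) = 150.0 / (150.0 + 1210) = 0.1103.
So the output falls by 11.0 %.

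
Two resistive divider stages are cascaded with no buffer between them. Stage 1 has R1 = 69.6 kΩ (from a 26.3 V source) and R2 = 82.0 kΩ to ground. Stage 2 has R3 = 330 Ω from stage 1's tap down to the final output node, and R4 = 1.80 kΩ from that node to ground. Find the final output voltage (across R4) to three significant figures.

Stage 2 presents R3+R4 = 2130 Ω as a load on stage 1's tap.
Stage 1's lower leg becomes R2‖(R3+R4) = 2076 Ω, so V_mid = 26.3 × 2076/71680 = 0.7618 V.
Stage 2 is itself unloaded: V_out = V_mid × R4/(R3+R4) = 0.7618 × 1800/2130 = 0.644 V.

V_out ≈ 0.644 V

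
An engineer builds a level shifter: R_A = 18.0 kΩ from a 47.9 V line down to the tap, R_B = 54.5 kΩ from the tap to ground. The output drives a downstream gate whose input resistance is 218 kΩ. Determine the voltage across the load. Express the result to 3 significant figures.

The load sits in parallel with R_B: R_B‖R_L = (54.5 × 218) / (54.5 + 218) = 43.60 kΩ.
V_out = 47.9 × 43.60 / (18.0 + 43.60) = 47.9 × 43.60/61.60 = 33.9 V.

V_out ≈ 33.9 V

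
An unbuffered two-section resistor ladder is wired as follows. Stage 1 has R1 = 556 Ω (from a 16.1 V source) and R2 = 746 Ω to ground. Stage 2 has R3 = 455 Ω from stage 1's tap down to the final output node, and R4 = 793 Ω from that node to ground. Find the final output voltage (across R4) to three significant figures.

Stage 2 presents R3+R4 = 1248 Ω as a load on stage 1's tap.
Stage 1's lower leg becomes R2‖(R3+R4) = 466.9 Ω, so V_mid = 16.1 × 466.9/1023 = 7.349 V.
Stage 2 is itself unloaded: V_out = V_mid × R4/(R3+R4) = 7.349 × 793/1248 = 4.67 V.

V_out ≈ 4.67 V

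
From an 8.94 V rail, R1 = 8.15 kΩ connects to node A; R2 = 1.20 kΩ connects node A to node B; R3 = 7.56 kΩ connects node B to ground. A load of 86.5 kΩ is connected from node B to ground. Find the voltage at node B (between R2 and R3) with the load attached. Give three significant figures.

V ≈ 3.81 V

At node B, R3 is in parallel with the load: R3‖R_L = 6.952 kΩ.
Below node A the resistance is R2 + (R3‖R_L) = 8.152 kΩ, so V_A = 8.94 × 8.152/16.30 = 4.471 V.
Then V_B = V_A × (R3‖R_L)/(R2 + R3‖R_L) = 4.471 × 6.952/8.152 = 3.81 V.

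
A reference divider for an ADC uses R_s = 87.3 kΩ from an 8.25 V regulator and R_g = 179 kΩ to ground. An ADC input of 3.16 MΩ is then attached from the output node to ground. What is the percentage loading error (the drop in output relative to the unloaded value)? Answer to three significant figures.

1.82 %

The divider's output (Thévenin) resistance is R_s‖R_g = 58.68 kΩ.
Fractional drop under load = R_th/(R_th + R_L) = 58.68 / (58.68 + 3160) = 0.01823.
So the output falls by 1.82 %.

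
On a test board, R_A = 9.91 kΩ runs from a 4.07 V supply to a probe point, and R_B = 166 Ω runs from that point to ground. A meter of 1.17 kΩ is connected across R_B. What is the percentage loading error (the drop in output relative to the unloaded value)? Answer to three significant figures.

Unloaded V = 4.07 × 166/10080 = 0.067052 V.
Loaded: R_B‖R_L = 145.4 Ω, giving V = 4.07 × 145.4/10060 = 0.058841 V.
Drop = (0.067052 − 0.058841) / 0.067052 = 12.2 %.

12.2 %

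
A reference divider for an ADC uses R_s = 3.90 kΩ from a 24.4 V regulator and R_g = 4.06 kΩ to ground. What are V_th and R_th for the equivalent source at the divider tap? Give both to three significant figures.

V_th = 12.4 V, R_th = 1.99 kΩ

V_th is the open-circuit tap voltage: 24.4 × 4.06/(3.90 + 4.06) = 12.4 V.
With the supply zeroed, R_s and R_g appear in parallel from the tap: R_th = R_s‖R_g = (3.90 × 4.06)/7.960 = 1.99 kΩ.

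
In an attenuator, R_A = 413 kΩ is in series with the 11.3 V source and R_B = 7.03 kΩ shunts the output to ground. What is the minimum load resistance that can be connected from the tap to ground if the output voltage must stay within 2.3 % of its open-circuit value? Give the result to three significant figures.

R_L(min) ≈ 294 kΩ

Output resistance R_th = R_A‖R_B = (413 × 7.03)/420.0 = 6.912 kΩ.
The fractional drop is R_th/(R_th + R_L); requiring this ≤ 0.0230 gives R_L ≥ R_th(1/0.0230 − 1) = 6.912 × 42.48 = 294 kΩ.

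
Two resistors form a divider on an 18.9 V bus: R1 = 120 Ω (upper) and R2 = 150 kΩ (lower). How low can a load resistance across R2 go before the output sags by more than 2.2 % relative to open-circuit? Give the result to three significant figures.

Output resistance R_th = R1‖R2 = (120 × 150000)/150100 = 119.9 Ω.
The fractional drop is R_th/(R_th + R_L); requiring this ≤ 0.0220 gives R_L ≥ R_th(1/0.0220 − 1) = 119.9 × 44.45 = 5.33 kΩ.

R_L(min) ≈ 5.33 kΩ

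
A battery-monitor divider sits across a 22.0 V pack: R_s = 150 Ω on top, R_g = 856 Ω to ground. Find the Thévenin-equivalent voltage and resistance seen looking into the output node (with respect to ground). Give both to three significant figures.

V_th = 18.7 V, R_th = 128 Ω

V_th is the open-circuit tap voltage: 22.0 × 856/(150 + 856) = 18.7 V.
With the supply zeroed, R_s and R_g appear in parallel from the tap: R_th = R_s‖R_g = (150 × 856)/1006 = 128 Ω.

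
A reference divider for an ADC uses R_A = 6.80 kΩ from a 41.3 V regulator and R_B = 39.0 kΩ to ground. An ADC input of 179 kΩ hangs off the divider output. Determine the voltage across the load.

V_out ≈ 34.1 V

The load sits in parallel with R_B: R_B‖R_L = (39.0 × 179) / (39.0 + 179) = 32.02 kΩ.
V_out = 41.3 × 32.02 / (6.80 + 32.02) = 41.3 × 32.02/38.82 = 34.1 V.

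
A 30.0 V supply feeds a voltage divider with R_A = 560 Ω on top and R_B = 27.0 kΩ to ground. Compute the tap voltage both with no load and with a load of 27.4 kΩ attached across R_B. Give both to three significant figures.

Open-circuit: V = 30.0 × 27000/(560 + 27000) = 29.4 V.
With the load, R_B becomes R_B‖R_L = 13600 Ω, so V = 30.0 × 13600/14160 = 28.8 V.

Unloaded: 29.4 V; loaded: 28.8 V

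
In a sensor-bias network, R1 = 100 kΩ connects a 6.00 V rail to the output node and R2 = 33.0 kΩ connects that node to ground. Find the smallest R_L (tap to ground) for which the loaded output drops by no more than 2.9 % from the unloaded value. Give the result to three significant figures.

R_L(min) ≈ 831 kΩ

Output resistance R_th = R1‖R2 = (100 × 33.0)/133.0 = 24.81 kΩ.
The fractional drop is R_th/(R_th + R_L); requiring this ≤ 0.0290 gives R_L ≥ R_th(1/0.0290 − 1) = 24.81 × 33.48 = 831 kΩ.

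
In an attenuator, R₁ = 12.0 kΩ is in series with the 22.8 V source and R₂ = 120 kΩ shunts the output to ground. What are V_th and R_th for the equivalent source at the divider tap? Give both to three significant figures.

V_th is the open-circuit tap voltage: 22.8 × 120/(12.0 + 120) = 20.7 V.
With the supply zeroed, R₁ and R₂ appear in parallel from the tap: R_th = R₁‖R₂ = (12.0 × 120)/132.0 = 10.9 kΩ.

V_th = 20.7 V, R_th = 10.9 kΩ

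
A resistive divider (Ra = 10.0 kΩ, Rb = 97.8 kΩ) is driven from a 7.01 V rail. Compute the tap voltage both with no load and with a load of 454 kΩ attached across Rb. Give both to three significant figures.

Unloaded: 6.36 V; loaded: 6.24 V

Open-circuit: V = 7.01 × 97.8/(10.0 + 97.8) = 6.36 V.
With the load, Rb becomes Rb‖R_L = 80.47 kΩ, so V = 7.01 × 80.47/90.47 = 6.24 V.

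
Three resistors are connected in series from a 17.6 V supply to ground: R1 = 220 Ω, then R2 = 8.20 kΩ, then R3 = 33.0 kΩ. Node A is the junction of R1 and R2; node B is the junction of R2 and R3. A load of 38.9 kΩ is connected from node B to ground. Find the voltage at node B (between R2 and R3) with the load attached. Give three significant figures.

V ≈ 12.0 V

At node B, R3 is in parallel with the load: R3‖R_L = 17850 Ω.
Below node A the resistance is R2 + (R3‖R_L) = 26050 Ω, so V_A = 17.6 × 26050/26270 = 17.45 V.
Then V_B = V_A × (R3‖R_L)/(R2 + R3‖R_L) = 17.45 × 17850/26050 = 12.0 V.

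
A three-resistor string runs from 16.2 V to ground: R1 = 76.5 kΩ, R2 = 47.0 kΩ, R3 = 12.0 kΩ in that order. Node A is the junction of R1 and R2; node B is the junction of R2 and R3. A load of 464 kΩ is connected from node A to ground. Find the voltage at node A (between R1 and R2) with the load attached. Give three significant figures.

V ≈ 6.58 V

Below node A the series string R2+R3 = 59.00 kΩ sits in parallel with the 464 kΩ load: 52.34 kΩ.
V_A = 16.2 × 52.34/(76.5 + 52.34) = 6.58 V.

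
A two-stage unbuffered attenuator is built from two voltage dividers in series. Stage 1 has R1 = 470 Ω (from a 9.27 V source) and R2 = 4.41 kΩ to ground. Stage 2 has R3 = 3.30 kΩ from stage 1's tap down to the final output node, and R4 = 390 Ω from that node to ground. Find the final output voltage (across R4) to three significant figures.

V_out ≈ 0.794 V

Stage 2 presents R3+R4 = 3690 Ω as a load on stage 1's tap.
Stage 1's lower leg becomes R2‖(R3+R4) = 2009 Ω, so V_mid = 9.27 × 2009/2479 = 7.512 V.
Stage 2 is itself unloaded: V_out = V_mid × R4/(R3+R4) = 7.512 × 390/3690 = 0.794 V.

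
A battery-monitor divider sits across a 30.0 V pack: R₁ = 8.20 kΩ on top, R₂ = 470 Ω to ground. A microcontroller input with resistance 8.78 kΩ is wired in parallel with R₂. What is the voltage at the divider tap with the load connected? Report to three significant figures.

V_out ≈ 1.55 V

The load sits in parallel with R₂: R₂‖R_L = (470 × 8780) / (470 + 8780) = 446.1 Ω.
V_out = 30.0 × 446.1 / (8200 + 446.1) = 30.0 × 446.1/8646 = 1.55 V.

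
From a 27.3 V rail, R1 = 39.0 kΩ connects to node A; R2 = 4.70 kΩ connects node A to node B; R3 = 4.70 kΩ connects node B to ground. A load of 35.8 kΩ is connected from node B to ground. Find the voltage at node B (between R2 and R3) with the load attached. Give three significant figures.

V ≈ 2.37 V

At node B, R3 is in parallel with the load: R3‖R_L = 4.155 kΩ.
Below node A the resistance is R2 + (R3‖R_L) = 8.855 kΩ, so V_A = 27.3 × 8.855/47.85 = 5.051 V.
Then V_B = V_A × (R3‖R_L)/(R2 + R3‖R_L) = 5.051 × 4.155/8.855 = 2.37 V.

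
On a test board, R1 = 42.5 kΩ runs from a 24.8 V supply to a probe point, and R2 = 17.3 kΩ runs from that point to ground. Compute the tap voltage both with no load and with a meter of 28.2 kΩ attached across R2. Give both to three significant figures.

Open-circuit: V = 24.8 × 17.3/(42.5 + 17.3) = 7.17 V.
With the load, R2 becomes R2‖R_L = 10.72 kΩ, so V = 24.8 × 10.72/53.22 = 5.00 V.

Unloaded: 7.17 V; loaded: 5.00 V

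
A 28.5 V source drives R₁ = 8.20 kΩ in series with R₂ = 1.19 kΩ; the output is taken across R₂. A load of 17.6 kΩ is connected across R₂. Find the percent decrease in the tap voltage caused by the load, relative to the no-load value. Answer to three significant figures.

The divider's output (Thévenin) resistance is R₁‖R₂ = 1.039 kΩ.
Fractional drop under load = R_th/(R_th + R_L) = 1.039 / (1.039 + 17.6) = 0.05575.
So the output falls by 5.58 %.

5.58 %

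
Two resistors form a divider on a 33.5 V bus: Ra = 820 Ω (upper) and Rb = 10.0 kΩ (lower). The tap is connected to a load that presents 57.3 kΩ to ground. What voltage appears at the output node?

V_out ≈ 30.6 V

The load sits in parallel with Rb: Rb‖R_L = (10000 × 57300) / (10000 + 57300) = 8514 Ω.
V_out = 33.5 × 8514 / (820 + 8514) = 33.5 × 8514/9334 = 30.6 V.
(Unloaded it would have been 31.0 V.)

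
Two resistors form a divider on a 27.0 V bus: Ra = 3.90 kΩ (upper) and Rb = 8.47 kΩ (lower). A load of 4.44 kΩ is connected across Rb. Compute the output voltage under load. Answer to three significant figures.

V_out ≈ 11.5 V

The load sits in parallel with Rb: Rb‖R_L = (8.47 × 4.44) / (8.47 + 4.44) = 2.913 kΩ.
V_out = 27.0 × 2.913 / (3.90 + 2.913) = 27.0 × 2.913/6.813 = 11.5 V.
(Unloaded it would have been 18.5 V.)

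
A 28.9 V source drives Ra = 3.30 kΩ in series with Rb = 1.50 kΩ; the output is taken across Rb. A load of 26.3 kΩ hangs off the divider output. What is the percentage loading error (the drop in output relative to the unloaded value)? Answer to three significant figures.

The divider's output (Thévenin) resistance is Ra‖Rb = 1.031 kΩ.
Fractional drop under load = R_th/(R_th + R_L) = 1.031 / (1.031 + 26.3) = 0.03773.
So the output falls by 3.77 %.

3.77 %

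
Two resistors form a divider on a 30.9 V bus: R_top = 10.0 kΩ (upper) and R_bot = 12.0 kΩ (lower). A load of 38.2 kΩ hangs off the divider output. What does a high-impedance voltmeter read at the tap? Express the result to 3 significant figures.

V_out ≈ 14.7 V

The load sits in parallel with R_bot: R_bot‖R_L = (12.0 × 38.2) / (12.0 + 38.2) = 9.131 kΩ.
V_out = 30.9 × 9.131 / (10.0 + 9.131) = 30.9 × 9.131/19.13 = 14.7 V.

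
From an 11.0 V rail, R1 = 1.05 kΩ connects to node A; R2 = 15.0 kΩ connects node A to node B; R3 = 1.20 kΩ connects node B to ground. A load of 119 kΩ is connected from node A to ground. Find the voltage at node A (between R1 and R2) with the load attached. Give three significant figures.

Below node A the series string R2+R3 = 16.20 kΩ sits in parallel with the 119 kΩ load: 14.26 kΩ.
V_A = 11.0 × 14.26/(1.05 + 14.26) = 10.2 V.

V ≈ 10.2 V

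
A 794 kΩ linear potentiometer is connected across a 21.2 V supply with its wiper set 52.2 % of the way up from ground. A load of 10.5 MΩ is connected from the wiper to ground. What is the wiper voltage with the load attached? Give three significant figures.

The wiper splits the pot into (1−α)R = 379.5 kΩ above and αR = 414.5 kΩ below.
Lower section ‖ load = 398.7 kΩ.
V_wiper = 21.2 × 398.7/(379.5 + 398.7) = 10.9 V.

V ≈ 10.9 V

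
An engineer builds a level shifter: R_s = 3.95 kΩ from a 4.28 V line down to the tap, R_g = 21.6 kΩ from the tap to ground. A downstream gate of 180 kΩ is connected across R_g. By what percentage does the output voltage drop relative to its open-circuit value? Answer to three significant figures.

1.82 %

The divider's output (Thévenin) resistance is R_s‖R_g = 3.339 kΩ.
Fractional drop under load = R_th/(R_th + R_L) = 3.339 / (3.339 + 180) = 0.01821.
So the output falls by 1.82 %.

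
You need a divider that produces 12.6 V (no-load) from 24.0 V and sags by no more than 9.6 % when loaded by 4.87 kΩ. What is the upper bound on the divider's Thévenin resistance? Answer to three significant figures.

Loading drop = R_th/(R_th + R_L) ≤ 0.0960, so R_th ≤ R_L · ε/(1−ε) = 4.87 kΩ × 0.0960/0.9040 = 517 Ω.
(Any R1, R2 with R2/(R1+R2) = 0.525 and R1‖R2 ≤ 517 Ω will meet the spec.)

R_th ≤ 517 Ω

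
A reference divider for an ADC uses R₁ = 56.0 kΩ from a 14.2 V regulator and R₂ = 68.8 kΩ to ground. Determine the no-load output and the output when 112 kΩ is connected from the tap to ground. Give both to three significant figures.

Unloaded: 7.83 V; loaded: 6.14 V

Open-circuit: V = 14.2 × 68.8/(56.0 + 68.8) = 7.83 V.
With the load, R₂ becomes R₂‖R_L = 42.62 kΩ, so V = 14.2 × 42.62/98.62 = 6.14 V.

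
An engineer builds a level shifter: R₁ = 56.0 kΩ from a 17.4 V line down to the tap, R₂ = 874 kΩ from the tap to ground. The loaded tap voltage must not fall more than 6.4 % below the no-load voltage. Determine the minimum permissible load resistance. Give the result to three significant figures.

Output resistance R_th = R₁‖R₂ = (56.0 × 874)/930.0 = 52.63 kΩ.
The fractional drop is R_th/(R_th + R_L); requiring this ≤ 0.0640 gives R_L ≥ R_th(1/0.0640 − 1) = 52.63 × 14.62 = 770 kΩ.

R_L(min) ≈ 770 kΩ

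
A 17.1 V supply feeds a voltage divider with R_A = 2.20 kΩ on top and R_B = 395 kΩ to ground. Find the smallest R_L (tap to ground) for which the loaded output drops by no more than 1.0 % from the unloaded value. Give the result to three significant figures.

R_L(min) ≈ 217 kΩ

Output resistance R_th = R_A‖R_B = (2.20 × 395)/397.2 = 2.188 kΩ.
The fractional drop is R_th/(R_th + R_L); requiring this ≤ 0.0100 gives R_L ≥ R_th(1/0.0100 − 1) = 2.188 × 99.00 = 217 kΩ.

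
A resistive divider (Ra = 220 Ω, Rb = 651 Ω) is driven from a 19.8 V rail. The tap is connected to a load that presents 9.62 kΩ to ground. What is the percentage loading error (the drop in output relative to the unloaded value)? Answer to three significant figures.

1.68 %

The divider's output (Thévenin) resistance is Ra‖Rb = 164.4 Ω.
Fractional drop under load = R_th/(R_th + R_L) = 164.4 / (164.4 + 9620) = 0.01681.
So the output falls by 1.68 %.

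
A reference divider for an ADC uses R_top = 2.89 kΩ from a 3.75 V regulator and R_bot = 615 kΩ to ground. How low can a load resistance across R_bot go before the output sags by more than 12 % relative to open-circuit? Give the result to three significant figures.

Output resistance R_th = R_top‖R_bot = (2.89 × 615)/617.9 = 2.876 kΩ.
The fractional drop is R_th/(R_th + R_L); requiring this ≤ 0.120 gives R_L ≥ R_th(1/0.120 − 1) = 2.876 × 7.333 = 21.1 kΩ.

R_L(min) ≈ 21.1 kΩ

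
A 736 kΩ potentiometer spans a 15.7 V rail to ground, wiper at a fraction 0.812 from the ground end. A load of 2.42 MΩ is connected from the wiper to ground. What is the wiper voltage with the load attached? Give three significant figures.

The wiper splits the pot into (1−α)R = 138.4 kΩ above and αR = 597.6 kΩ below.
Lower section ‖ load = 479.3 kΩ.
V_wiper = 15.7 × 479.3/(138.4 + 479.3) = 12.2 V.

V ≈ 12.2 V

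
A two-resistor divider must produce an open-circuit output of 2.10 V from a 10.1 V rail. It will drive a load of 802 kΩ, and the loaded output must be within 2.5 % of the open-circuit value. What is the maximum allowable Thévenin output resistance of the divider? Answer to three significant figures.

R_th ≤ 20.6 kΩ

Loading drop = R_th/(R_th + R_L) ≤ 0.0250, so R_th ≤ R_L · ε/(1−ε) = 802 kΩ × 0.0250/0.9750 = 20.6 kΩ.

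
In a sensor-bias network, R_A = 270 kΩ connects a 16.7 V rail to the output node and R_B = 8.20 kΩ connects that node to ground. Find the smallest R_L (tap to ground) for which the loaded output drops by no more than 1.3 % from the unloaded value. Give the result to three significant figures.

R_L(min) ≈ 604 kΩ

Output resistance R_th = R_A‖R_B = (270 × 8.20)/278.2 = 7.958 kΩ.
The fractional drop is R_th/(R_th + R_L); requiring this ≤ 0.0130 gives R_L ≥ R_th(1/0.0130 − 1) = 7.958 × 75.92 = 604 kΩ.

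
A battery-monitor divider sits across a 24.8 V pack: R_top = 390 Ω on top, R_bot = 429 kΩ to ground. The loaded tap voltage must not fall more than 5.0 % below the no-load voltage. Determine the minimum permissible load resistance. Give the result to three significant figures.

Output resistance R_th = R_top‖R_bot = (390 × 429000)/429400 = 389.6 Ω.
The fractional drop is R_th/(R_th + R_L); requiring this ≤ 0.0500 gives R_L ≥ R_th(1/0.0500 − 1) = 389.6 × 19.00 = 7.40 kΩ.

R_L(min) ≈ 7.40 kΩ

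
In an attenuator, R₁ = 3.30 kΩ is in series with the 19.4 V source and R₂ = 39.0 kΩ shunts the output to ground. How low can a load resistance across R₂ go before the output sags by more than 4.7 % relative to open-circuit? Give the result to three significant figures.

Output resistance R_th = R₁‖R₂ = (3.30 × 39.0)/42.30 = 3.043 kΩ.
The fractional drop is R_th/(R_th + R_L); requiring this ≤ 0.0470 gives R_L ≥ R_th(1/0.0470 − 1) = 3.043 × 20.28 = 61.7 kΩ.

R_L(min) ≈ 61.7 kΩ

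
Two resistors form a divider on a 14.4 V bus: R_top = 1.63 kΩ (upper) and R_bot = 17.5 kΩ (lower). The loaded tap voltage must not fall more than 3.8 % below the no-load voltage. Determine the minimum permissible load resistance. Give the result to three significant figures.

R_L(min) ≈ 37.7 kΩ

Output resistance R_th = R_top‖R_bot = (1.63 × 17.5)/19.13 = 1.491 kΩ.
The fractional drop is R_th/(R_th + R_L); requiring this ≤ 0.0380 gives R_L ≥ R_th(1/0.0380 − 1) = 1.491 × 25.32 = 37.7 kΩ.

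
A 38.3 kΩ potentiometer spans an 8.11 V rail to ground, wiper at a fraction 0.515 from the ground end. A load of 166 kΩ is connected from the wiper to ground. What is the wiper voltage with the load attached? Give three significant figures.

V ≈ 3.95 V

The wiper splits the pot into (1−α)R = 18.58 kΩ above and αR = 19.72 kΩ below.
Lower section ‖ load = 17.63 kΩ.
V_wiper = 8.11 × 17.63/(18.58 + 17.63) = 3.95 V.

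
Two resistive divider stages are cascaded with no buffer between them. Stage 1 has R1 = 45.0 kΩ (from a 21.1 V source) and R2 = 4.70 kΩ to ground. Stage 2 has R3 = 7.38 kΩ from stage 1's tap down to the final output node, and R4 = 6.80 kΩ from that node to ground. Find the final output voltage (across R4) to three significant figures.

Stage 2 presents R3+R4 = 14.18 kΩ as a load on stage 1's tap.
Stage 1's lower leg becomes R2‖(R3+R4) = 3.530 kΩ, so V_mid = 21.1 × 3.530/48.53 = 1.535 V.
Stage 2 is itself unloaded: V_out = V_mid × R4/(R3+R4) = 1.535 × 6.80/14.18 = 0.736 V.

V_out ≈ 0.736 V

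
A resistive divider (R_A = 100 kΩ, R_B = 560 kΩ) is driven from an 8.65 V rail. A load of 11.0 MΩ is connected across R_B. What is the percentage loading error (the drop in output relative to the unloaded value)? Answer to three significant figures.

The divider's output (Thévenin) resistance is R_A‖R_B = 84.85 kΩ.
Fractional drop under load = R_th/(R_th + R_L) = 84.85 / (84.85 + 11000) = 0.007654.
So the output falls by 0.765 %.

0.765 %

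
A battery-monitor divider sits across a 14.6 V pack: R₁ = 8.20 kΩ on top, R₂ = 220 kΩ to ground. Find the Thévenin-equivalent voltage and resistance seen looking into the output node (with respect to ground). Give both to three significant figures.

V_th = 14.1 V, R_th = 7.91 kΩ

V_th is the open-circuit tap voltage: 14.6 × 220/(8.20 + 220) = 14.1 V.
With the supply zeroed, R₁ and R₂ appear in parallel from the tap: R_th = R₁‖R₂ = (8.20 × 220)/228.2 = 7.91 kΩ.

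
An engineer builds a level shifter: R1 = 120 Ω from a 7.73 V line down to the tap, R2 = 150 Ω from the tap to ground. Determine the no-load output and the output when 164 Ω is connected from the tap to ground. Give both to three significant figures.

Open-circuit: V = 7.73 × 150/(120 + 150) = 4.29 V.
With the load, R2 becomes R2‖R_L = 78.34 Ω, so V = 7.73 × 78.34/198.3 = 3.05 V.

Unloaded: 4.29 V; loaded: 3.05 V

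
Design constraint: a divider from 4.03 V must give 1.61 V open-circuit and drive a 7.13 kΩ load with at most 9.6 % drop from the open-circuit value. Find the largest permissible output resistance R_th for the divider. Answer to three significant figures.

Loading drop = R_th/(R_th + R_L) ≤ 0.0960, so R_th ≤ R_L · ε/(1−ε) = 7.13 kΩ × 0.0960/0.9040 = 757 Ω.

R_th ≤ 757 Ω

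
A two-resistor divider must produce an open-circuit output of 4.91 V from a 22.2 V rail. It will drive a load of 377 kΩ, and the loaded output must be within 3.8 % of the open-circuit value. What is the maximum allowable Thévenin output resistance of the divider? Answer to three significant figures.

Loading drop = R_th/(R_th + R_L) ≤ 0.0380, so R_th ≤ R_L · ε/(1−ε) = 377 kΩ × 0.0380/0.9620 = 14.9 kΩ.

R_th ≤ 14.9 kΩ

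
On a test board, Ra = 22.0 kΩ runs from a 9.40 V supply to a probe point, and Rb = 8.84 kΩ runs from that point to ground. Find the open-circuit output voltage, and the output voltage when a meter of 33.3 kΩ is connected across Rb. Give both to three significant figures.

Unloaded: 2.69 V; loaded: 2.27 V

Open-circuit: V = 9.40 × 8.84/(22.0 + 8.84) = 2.69 V.
With the load, Rb becomes Rb‖R_L = 6.986 kΩ, so V = 9.40 × 6.986/28.99 = 2.27 V.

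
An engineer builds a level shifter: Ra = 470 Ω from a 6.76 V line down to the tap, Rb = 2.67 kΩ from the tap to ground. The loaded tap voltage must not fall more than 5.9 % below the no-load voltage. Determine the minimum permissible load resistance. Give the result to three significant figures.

Output resistance R_th = Ra‖Rb = (470 × 2670)/3140 = 399.6 Ω.
The fractional drop is R_th/(R_th + R_L); requiring this ≤ 0.0590 gives R_L ≥ R_th(1/0.0590 − 1) = 399.6 × 15.95 = 6.37 kΩ.

R_L(min) ≈ 6.37 kΩ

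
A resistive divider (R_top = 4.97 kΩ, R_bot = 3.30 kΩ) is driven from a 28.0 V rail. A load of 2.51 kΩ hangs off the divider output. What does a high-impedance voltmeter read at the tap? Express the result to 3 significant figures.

V_out ≈ 6.24 V

The load sits in parallel with R_bot: R_bot‖R_L = (3.30 × 2.51) / (3.30 + 2.51) = 1.426 kΩ.
V_out = 28.0 × 1.426 / (4.97 + 1.426) = 28.0 × 1.426/6.396 = 6.24 V.
(Unloaded it would have been 11.2 V.)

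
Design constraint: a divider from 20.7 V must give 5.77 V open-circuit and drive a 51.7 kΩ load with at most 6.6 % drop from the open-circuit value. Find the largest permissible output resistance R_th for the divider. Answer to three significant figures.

Loading drop = R_th/(R_th + R_L) ≤ 0.0660, so R_th ≤ R_L · ε/(1−ε) = 51.7 kΩ × 0.0660/0.9340 = 3.65 kΩ.

R_th ≤ 3.65 kΩ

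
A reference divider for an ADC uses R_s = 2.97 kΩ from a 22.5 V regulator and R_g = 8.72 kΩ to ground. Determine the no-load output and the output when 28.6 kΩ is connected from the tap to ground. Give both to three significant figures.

Unloaded: 16.8 V; loaded: 15.6 V

Open-circuit: V = 22.5 × 8.72/(2.97 + 8.72) = 16.8 V.
With the load, R_g becomes R_g‖R_L = 6.683 kΩ, so V = 22.5 × 6.683/9.653 = 15.6 V.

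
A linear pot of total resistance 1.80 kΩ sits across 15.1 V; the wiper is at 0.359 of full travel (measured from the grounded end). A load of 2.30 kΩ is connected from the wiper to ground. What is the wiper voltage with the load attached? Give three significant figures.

V ≈ 4.59 V

The wiper splits the pot into (1−α)R = 1154 Ω above and αR = 646.2 Ω below.
Lower section ‖ load = 504.5 Ω.
V_wiper = 15.1 × 504.5/(1154 + 504.5) = 4.59 V.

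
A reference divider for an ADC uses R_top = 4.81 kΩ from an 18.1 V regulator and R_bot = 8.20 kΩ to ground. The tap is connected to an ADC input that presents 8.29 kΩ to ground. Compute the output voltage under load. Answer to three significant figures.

V_out ≈ 8.35 V

The load sits in parallel with R_bot: R_bot‖R_L = (8.20 × 8.29) / (8.20 + 8.29) = 4.122 kΩ.
V_out = 18.1 × 4.122 / (4.81 + 4.122) = 18.1 × 4.122/8.932 = 8.35 V.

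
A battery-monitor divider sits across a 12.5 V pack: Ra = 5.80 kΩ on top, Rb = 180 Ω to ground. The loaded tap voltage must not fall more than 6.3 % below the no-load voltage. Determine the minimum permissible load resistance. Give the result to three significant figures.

Output resistance R_th = Ra‖Rb = (5800 × 180)/5980 = 174.6 Ω.
The fractional drop is R_th/(R_th + R_L); requiring this ≤ 0.0630 gives R_L ≥ R_th(1/0.0630 − 1) = 174.6 × 14.87 = 2.60 kΩ.

R_L(min) ≈ 2.60 kΩ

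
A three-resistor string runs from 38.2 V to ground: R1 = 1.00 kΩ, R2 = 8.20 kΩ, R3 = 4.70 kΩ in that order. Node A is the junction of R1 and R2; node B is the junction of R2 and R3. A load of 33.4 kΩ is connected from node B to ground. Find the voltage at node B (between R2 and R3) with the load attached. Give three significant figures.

V ≈ 11.8 V

At node B, R3 is in parallel with the load: R3‖R_L = 4.120 kΩ.
Below node A the resistance is R2 + (R3‖R_L) = 12.32 kΩ, so V_A = 38.2 × 12.32/13.32 = 35.33 V.
Then V_B = V_A × (R3‖R_L)/(R2 + R3‖R_L) = 35.33 × 4.120/12.32 = 11.8 V.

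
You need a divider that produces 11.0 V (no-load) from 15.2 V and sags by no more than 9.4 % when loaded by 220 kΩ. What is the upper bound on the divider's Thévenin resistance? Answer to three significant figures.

R_th ≤ 22.8 kΩ

Loading drop = R_th/(R_th + R_L) ≤ 0.0940, so R_th ≤ R_L · ε/(1−ε) = 220 kΩ × 0.0940/0.9060 = 22.8 kΩ.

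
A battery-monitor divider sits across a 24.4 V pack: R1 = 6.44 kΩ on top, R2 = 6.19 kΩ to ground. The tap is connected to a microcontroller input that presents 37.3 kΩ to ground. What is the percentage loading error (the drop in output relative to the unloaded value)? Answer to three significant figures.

The divider's output (Thévenin) resistance is R1‖R2 = 3.156 kΩ.
Fractional drop under load = R_th/(R_th + R_L) = 3.156 / (3.156 + 37.3) = 0.07802.
So the output falls by 7.80 %.

7.80 %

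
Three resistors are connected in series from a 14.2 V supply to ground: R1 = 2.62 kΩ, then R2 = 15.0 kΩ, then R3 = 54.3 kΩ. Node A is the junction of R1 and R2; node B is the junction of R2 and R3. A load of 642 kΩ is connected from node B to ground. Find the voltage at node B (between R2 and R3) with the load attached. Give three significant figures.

V ≈ 10.5 V

At node B, R3 is in parallel with the load: R3‖R_L = 50.07 kΩ.
Below node A the resistance is R2 + (R3‖R_L) = 65.07 kΩ, so V_A = 14.2 × 65.07/67.69 = 13.65 V.
Then V_B = V_A × (R3‖R_L)/(R2 + R3‖R_L) = 13.65 × 50.07/65.07 = 10.5 V.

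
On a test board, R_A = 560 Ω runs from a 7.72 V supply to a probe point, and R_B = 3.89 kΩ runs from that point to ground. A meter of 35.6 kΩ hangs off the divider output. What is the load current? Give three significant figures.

I_L ≈ 0.187 mA

R_B‖R_L = 3507 Ω; V_out = 7.72 × 3507/4067 = 6.657 V.
I_L = V_out / R_L = 6.657 / 35.6 kΩ = 0.187 mA.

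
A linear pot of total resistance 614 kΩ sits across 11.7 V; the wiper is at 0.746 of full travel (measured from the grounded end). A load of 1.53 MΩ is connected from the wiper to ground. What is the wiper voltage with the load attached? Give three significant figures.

V ≈ 8.11 V

The wiper splits the pot into (1−α)R = 156.0 kΩ above and αR = 458.0 kΩ below.
Lower section ‖ load = 352.5 kΩ.
V_wiper = 11.7 × 352.5/(156.0 + 352.5) = 8.11 V.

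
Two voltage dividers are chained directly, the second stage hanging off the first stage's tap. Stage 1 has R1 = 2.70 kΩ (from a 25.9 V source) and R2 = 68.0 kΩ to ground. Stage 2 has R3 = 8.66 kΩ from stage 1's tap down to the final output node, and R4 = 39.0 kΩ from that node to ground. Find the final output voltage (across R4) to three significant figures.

V_out ≈ 19.3 V

Stage 2 presents R3+R4 = 47.66 kΩ as a load on stage 1's tap.
Stage 1's lower leg becomes R2‖(R3+R4) = 28.02 kΩ, so V_mid = 25.9 × 28.02/30.72 = 23.62 V.
Stage 2 is itself unloaded: V_out = V_mid × R4/(R3+R4) = 23.62 × 39.0/47.66 = 19.3 V.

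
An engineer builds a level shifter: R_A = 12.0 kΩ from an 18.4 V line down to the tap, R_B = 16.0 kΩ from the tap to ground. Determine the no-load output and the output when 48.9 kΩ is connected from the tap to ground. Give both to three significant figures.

Unloaded: 10.5 V; loaded: 9.22 V

Open-circuit: V = 18.4 × 16.0/(12.0 + 16.0) = 10.5 V.
With the load, R_B becomes R_B‖R_L = 12.06 kΩ, so V = 18.4 × 12.06/24.06 = 9.22 V.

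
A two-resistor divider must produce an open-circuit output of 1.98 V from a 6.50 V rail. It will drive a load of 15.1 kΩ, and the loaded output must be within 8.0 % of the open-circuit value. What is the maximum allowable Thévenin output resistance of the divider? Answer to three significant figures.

R_th ≤ 1.31 kΩ

Loading drop = R_th/(R_th + R_L) ≤ 0.0800, so R_th ≤ R_L · ε/(1−ε) = 15.1 kΩ × 0.0800/0.9200 = 1.31 kΩ.
(Any R1, R2 with R2/(R1+R2) = 0.305 and R1‖R2 ≤ 1.31 kΩ will meet the spec.)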